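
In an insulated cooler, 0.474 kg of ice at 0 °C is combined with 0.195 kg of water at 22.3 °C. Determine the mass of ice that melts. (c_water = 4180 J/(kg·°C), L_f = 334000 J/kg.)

Water can give up m c ΔT = 0.195·4180·22.3 = 18177 J before reaching 0 °C.
Melting all 0.474 kg of ice would need 0.474·334000 = 158316 J.
Since 18177 < 158316 J, not all the ice melts; equilibrium is at 0 °C.
m_melt = 18177 / L_f = 0.05442 kg.

m_melted ≈ 0.0544 kg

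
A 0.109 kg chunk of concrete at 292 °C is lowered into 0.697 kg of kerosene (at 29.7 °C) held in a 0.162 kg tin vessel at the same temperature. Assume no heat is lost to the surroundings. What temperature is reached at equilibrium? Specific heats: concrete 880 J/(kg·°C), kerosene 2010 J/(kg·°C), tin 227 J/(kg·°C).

T_f ≈ 46.1 °C

Net heat exchanged in the isolated system is zero:
0.109·880·(T − 292) + 0.697·2010·(T − 29.7) + 0.162·227·(T − 29.7) = 0
95.92(T − 292) + 1401(T − 29.7) + 36.77(T − 29.7) = 0
(95.92 + 1401 + 36.77) T = 95.92·292 + 1401·29.7 + 36.77·29.7
T = 70710/1533.7 ≈ 46.11 °C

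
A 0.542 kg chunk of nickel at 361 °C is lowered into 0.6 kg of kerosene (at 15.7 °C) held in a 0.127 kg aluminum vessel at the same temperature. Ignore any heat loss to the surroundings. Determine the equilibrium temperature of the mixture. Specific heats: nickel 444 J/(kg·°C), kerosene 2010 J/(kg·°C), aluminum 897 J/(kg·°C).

T_f ≈ 68.9 °C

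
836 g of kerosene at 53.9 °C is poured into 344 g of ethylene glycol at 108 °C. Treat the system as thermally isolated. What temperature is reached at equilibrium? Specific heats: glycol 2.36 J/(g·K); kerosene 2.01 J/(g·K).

Set heat shed by the hot body equal to heat absorbed by the cold body:
344×2.36×(108 − T) = 836×2.01×(T − 53.9)
811.84(108 − T) = 1680.4(T − 53.9)
2492.2 T = 178250  ⇒  T ≈ 71.52 °C

T_f ≈ 71.5 °C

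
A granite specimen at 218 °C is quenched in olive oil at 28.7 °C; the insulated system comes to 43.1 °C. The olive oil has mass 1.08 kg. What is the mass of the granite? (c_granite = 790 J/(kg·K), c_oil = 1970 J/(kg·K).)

Heat gained plus heat lost sum to zero:
m·790·(43.1 − 218) + 1.08·1970·(43.1 − 28.7) = 0
-138171 m = -30637
m = -30637/-138171 ≈ 0.2217 kg

m ≈ 0.222 kg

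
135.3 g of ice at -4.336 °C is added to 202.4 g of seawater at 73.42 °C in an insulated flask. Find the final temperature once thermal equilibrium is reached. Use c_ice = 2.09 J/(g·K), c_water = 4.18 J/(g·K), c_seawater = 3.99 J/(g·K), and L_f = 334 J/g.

Heat gained plus heat lost sum to zero:
ice -4.336→0 °C: 135.3·2.09·4.336 = 1226.1
  latent heat to melt: 135.3·334 = 45190
  meltwater 0→T: 135.3·4.18·T = 565.55 T
  seawater cools: 202.4·3.99·(T − 73.42) = 807.58(T − 73.42)
1373.1 T = 59292 − 46416 = 12876
T ≈ 9.38 °C. Since T > 0 °C, the all-ice-melts assumption holds.

T_f ≈ 9.4 °C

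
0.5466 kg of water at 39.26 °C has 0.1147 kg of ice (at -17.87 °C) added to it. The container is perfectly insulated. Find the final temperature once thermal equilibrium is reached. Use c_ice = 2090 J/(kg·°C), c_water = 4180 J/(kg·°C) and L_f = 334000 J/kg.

T_f ≈ 17.0 °C

Energy balance with sensible and latent terms:
warm ice to 0 °C: 0.1147×2090×(0 − (-17.87)) = 4283.9
  melt ice: 0.1147×334000 = 38310
  warm the meltwater: 479.45 T
  water cools: 0.5466×4180×(T − 39.26) = 2284.8(T − 39.26)
2764.2 T = 89701 − 42594 = 47107
T ≈ 17.04 °C. Since T > 0 °C, the all-ice-melts assumption holds.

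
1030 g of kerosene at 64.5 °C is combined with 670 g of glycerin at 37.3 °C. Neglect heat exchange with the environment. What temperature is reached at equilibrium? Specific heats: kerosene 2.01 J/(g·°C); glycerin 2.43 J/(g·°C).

T_f ≈ 52.5 °C

Energy conservation, ΣQ = 0:
1030×2.01×(T − 64.5) + 670×2.43×(T − 37.3) = 0
3698.4 T = 194262
T = 194262 / 3698.4 = 52.5 °C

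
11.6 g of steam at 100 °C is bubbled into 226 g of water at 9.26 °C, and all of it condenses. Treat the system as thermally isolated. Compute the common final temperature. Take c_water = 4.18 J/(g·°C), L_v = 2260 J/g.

T_f ≈ 40.1 °C

Energy conservation, ΣQ = 0:
condense steam: −11.6×2260 = −26216; condensate cools 100→T: 11.6×4.18×(T − 100) = 48.49(T − 100); water warms: 226×4.18×(T − 9.26) = 944.68(T − 9.26)
993.17 T = 26216 + 4848.8 + 8747.7 = 39813
T ≈ 40.09 °C (< 100 °C, so full condensation is consistent).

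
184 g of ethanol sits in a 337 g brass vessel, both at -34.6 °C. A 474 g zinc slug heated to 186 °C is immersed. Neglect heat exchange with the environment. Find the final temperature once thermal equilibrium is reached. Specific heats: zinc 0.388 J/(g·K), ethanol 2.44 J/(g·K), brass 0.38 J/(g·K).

T_f ≈ 18.7 °C

Net heat exchanged in the isolated system is zero:
474·0.388·(T − 186) + 184·2.44·(T − (-34.6)) + 337·0.38·(T − (-34.6)) = 0
183.91(T − 186) + 448.96(T − (-34.6)) + 128.06(T − (-34.6)) = 0
(183.91 + 448.96 + 128.06) T = 183.91·186 + 448.96·(-34.6) + 128.06·(-34.6)
T ≈ 18.72 °C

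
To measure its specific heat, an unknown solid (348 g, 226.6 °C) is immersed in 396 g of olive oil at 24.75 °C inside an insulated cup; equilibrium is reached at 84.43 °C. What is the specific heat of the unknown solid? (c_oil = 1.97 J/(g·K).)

Conservation of energy gives ΣQ = 0:
348·c·(84.43 − 226.6) + 396·1.97·(84.43 − 24.75) = 0
-49475 c = -46558
c = -46558/-49475 ≈ 0.941 J/(g·K)

c ≈ 0.941 J/(g·K)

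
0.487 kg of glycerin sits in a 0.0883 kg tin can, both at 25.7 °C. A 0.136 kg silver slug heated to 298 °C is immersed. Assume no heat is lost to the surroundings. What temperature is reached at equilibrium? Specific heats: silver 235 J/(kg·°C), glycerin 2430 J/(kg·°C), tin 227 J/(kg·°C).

Let T be the final temperature. ΣQ_i = 0:
0.136·235·(T − 298) + 0.487·2430·(T − 25.7) + 0.0883·227·(T − 25.7) = 0
31.96(T − 298) + 1183.4(T − 25.7) + 20.04(T − 25.7) = 0
(31.96 + 1183.4 + 20.04) T = 31.96·298 + 1183.4·25.7 + 20.04·25.7
T = 40453 / 1235.4 = 32.7 °C

T_f ≈ 32.7 °C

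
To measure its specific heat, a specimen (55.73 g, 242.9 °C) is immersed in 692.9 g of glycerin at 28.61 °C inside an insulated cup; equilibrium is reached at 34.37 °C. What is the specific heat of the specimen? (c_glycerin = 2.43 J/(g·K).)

c ≈ 0.835 J/(g·K)

m_s c (T_s − T_f) = m_glycerin c_glycerin (T_f − T_0):
55.73×c×(242.9 − 34.37) = 692.9×2.43×(34.37 − 28.61)
11621 c = 9698.4  ⇒  c ≈ 0.8345 J/(g·K)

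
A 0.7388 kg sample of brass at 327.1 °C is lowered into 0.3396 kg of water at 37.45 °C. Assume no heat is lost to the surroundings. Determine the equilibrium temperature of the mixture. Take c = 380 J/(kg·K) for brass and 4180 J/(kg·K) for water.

Setting the total heat transfer to zero:
0.7388·380·(T − 327.1) + 0.3396·4180·(T − 37.45) = 0
1700.3 T = 144993
T = 144993 / 1700.3 = 85.3 °C

T_f ≈ 85.3 °C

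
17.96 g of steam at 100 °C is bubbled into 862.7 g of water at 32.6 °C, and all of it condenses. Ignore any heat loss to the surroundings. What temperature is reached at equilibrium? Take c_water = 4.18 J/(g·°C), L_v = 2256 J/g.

Net heat exchanged in the isolated system is zero:
latent heat released on condensation: 17.96×2256 = 40518; condensate cools 100→T: 17.96×4.18×(T − 100) = 75.07(T − 100); water warms: 862.7×4.18×(T − 32.6) = 3606.1(T − 32.6)
3681.2 T = 40518 + 7507.3 + 117558 = 165583
T ≈ 44.98 °C — below 100 °C, confirming all the steam condensed.

T_f ≈ 45.0 °C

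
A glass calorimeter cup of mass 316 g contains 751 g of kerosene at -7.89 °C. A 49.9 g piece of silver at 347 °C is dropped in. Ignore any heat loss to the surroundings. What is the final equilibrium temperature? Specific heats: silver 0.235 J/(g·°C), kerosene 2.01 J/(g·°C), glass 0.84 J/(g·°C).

T_f ≈ -5.6 °C

Net heat exchanged in the isolated system is zero:
49.9·0.235·(T − 347) + 751·2.01·(T − (-7.89)) + 316·0.84·(T − (-7.89)) = 0
11.73(T − 347) + 1509.5(T − (-7.89)) + 265.44(T − (-7.89)) = 0
1786.7 T = -9935.3
T = -9935.3 / 1786.7 = -5.56 °C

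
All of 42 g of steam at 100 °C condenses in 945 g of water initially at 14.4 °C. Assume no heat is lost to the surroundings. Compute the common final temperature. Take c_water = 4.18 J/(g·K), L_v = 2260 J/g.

T_f ≈ 41.0 °C

Heat gained plus heat lost sum to zero:
steam→water at 100 °C releases m L_v = 42·2260 = 94920
  condensed water 100 °C→T: 175.56(T − 100)
  original water: 3950.1(T − 14.4)
4125.7 T = 94920 + 17556 + 56881 = 169357
T ≈ 41.05 °C, under the boiling point, so the assumption holds.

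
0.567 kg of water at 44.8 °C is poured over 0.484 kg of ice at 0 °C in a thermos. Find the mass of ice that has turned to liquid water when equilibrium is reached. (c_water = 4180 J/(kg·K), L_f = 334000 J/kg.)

m_melted ≈ 0.318 kg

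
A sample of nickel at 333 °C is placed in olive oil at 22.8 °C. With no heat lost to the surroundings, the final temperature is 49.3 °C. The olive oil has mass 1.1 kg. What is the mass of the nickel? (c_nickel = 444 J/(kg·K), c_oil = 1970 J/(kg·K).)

Conservation of energy gives ΣQ = 0:
m·444·(49.3 − 333) + 1.1·1970·(49.3 − 22.8) = 0
-125963 m = -57425
m = -57425/-125963 ≈ 0.4559 kg

m ≈ 0.456 kg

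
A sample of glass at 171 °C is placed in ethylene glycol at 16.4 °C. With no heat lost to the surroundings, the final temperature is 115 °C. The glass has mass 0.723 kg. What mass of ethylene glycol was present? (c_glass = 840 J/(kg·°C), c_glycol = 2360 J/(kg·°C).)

m ≈ 0.146 kg

Setting the total heat transfer to zero:
0.723×840×(115 − 171) + m×2360×(115 − 16.4) = 0
232696 m = 34010
m = 34010/232696 ≈ 0.1462 kg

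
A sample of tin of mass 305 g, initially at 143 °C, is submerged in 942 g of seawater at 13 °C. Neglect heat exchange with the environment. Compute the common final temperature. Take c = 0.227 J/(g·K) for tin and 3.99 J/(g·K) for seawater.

Energy conservation, ΣQ = 0:
305*0.227*(T − 143) + 942*3.99*(T − 13) = 0
69.23(T − 143) + 3758.6(T − 13) = 0
3827.8 T = 58762
T = 58762/3827.8 ≈ 15.35 °C

T_f ≈ 15.4 °C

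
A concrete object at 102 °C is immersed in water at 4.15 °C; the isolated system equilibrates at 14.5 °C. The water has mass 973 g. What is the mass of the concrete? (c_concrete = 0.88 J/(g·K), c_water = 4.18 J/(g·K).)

Taking heat into each body as positive, Σ m c ΔT = 0:
m·0.88·(14.5 − 102) + 973·4.18·(14.5 − 4.15) = 0
-77 m = -42095
m = -42095/-77 ≈ 546.7 g

m ≈ 547 g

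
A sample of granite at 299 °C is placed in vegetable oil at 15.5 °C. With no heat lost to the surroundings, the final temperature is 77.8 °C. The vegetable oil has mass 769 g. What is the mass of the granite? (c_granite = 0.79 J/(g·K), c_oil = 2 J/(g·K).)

Heat gained plus heat lost sum to zero:
m×0.79×(77.8 − 299) + 769×2×(77.8 − 15.5) = 0
-174.75 m = -95817
m = -95817/-174.75 ≈ 548.3 g

m ≈ 548 g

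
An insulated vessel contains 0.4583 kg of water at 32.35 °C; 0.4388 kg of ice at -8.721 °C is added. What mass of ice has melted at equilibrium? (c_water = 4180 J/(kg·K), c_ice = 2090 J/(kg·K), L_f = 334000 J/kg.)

Cooling the water to 0 °C releases 0.4583·4180·32.35 = 61973 J.
Warming the ice to 0 °C takes 0.4388·2090·8.721 = 7998 J, leaving 53975 J for melting.
Melting all 0.4388 kg of ice would need 0.4388·334000 = 146559 J.
Since 53975 < 146559 J, not all the ice melts; equilibrium is at 0 °C.
m_melt = 53975 / L_f = 0.1616 kg.

m_melted ≈ 0.162 kg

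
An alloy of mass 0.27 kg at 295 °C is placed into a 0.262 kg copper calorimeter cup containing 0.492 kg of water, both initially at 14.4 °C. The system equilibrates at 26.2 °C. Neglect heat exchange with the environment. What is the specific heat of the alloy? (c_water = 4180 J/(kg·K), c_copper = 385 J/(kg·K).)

c ≈ 351 J/(kg·K)

Heat gained plus heat lost sum to zero:
0.27×c×(26.2 − 295) + 0.492×4180×(26.2 − 14.4) + 0.262×385×(26.2 − 14.4) = 0
-72.58 c = -25458
c = -25458/-72.58 ≈ 350.8 J/(kg·K)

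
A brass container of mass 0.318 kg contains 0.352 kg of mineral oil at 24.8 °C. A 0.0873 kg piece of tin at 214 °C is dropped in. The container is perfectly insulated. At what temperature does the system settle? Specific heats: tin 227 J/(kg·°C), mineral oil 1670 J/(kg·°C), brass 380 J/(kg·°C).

T_f ≈ 29.9 °C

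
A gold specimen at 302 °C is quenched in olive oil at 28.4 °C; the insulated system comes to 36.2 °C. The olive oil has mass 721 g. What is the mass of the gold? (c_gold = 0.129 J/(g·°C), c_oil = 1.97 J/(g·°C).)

Conservation of energy gives ΣQ = 0:
m·0.129·(36.2 − 302) + 721·1.97·(36.2 − 28.4) = 0
-34.29 m = -11079
m = -11079/-34.29 ≈ 323.1 g

m ≈ 323 g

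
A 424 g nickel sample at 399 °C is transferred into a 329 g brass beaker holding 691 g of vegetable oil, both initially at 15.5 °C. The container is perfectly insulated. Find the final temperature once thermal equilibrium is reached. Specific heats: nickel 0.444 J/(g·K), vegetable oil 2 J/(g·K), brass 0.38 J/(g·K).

Net heat exchanged in the isolated system is zero:
424×0.444×(T − 399) + 691×2×(T − 15.5) + 329×0.38×(T − 15.5) = 0
(188.26 + 1382 + 125.02) T = 188.26×399 + 1382×15.5 + 125.02×15.5
T ≈ 58.09 °C

T_f ≈ 58.1 °C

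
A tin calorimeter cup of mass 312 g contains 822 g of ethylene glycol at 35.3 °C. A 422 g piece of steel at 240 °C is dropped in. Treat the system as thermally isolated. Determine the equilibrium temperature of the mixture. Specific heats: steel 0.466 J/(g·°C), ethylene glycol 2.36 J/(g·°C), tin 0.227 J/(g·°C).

T_f ≈ 53.5 °C

Energy conservation, ΣQ = 0:
422*0.466*(T − 240) + 822*2.36*(T − 35.3) + 312*0.227*(T − 35.3) = 0
196.65(T − 240) + 1939.9(T − 35.3) + 70.82(T − 35.3) = 0
(196.65 + 1939.9 + 70.82) T = 196.65*240 + 1939.9*35.3 + 70.82*35.3
T = 118176/2207.4 ≈ 53.54 °C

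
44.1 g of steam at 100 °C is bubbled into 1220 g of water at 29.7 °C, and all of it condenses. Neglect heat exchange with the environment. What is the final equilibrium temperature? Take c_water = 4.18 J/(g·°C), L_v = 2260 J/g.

T_f ≈ 51.0 °C

Taking heat into each body as positive, Σ m c ΔT = 0:
condense steam: −44.1×2260 = −99666; condensed water 100 °C→T: 184.34(T − 100); original water: 5099.6(T − 29.7)
5283.9 T = 99666 + 18434 + 151458 = 269558
T ≈ 51.01 °C (< 100 °C, so full condensation is consistent).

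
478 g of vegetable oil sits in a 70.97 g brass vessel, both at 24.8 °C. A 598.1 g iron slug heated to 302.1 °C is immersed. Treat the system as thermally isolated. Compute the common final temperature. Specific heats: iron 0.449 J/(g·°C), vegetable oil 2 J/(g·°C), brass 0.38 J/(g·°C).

Let T be the final temperature. ΣQ_i = 0:
598.1×0.449×(T − 302.1) + 478×2×(T − 24.8) + 70.97×0.38×(T − 24.8) = 0
268.55(T − 302.1) + 956(T − 24.8) + 26.97(T − 24.8) = 0
(268.55 + 956 + 26.97) T = 268.55×302.1 + 956×24.8 + 26.97×24.8
T = 105506/1251.5 ≈ 84.30 °C

T_f ≈ 84.3 °C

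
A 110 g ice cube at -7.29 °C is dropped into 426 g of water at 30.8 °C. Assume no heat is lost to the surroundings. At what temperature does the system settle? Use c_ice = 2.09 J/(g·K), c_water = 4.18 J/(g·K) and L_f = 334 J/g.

T_f ≈ 7.3 °C

Energy conservation, ΣQ = 0:
ice -7.29→0 °C: 110×2.09×7.29 = 1676
  fusion: m_ice L_f = 110×334 = 36740
  meltwater 0→T: 110×4.18×T = 459.8 T
  water: 1780.7(T − 30.8)
2240.5 T = 54845 − 38416 = 16429
T ≈ 7.33 °C (positive, so assuming full melt was valid).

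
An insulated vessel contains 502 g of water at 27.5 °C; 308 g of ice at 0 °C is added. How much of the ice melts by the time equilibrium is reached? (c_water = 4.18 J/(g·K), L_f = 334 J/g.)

m_melted ≈ 173 g

Water can give up m c ΔT = 502×4.18×27.5 = 57705 J before reaching 0 °C.
Melting all 308 g of ice would need 308×334 = 102872 J.
That's not enough to melt it all — equilibrium is at 0 °C with ice remaining.
Mass melted = 57705/334 ≈ 172.8 g.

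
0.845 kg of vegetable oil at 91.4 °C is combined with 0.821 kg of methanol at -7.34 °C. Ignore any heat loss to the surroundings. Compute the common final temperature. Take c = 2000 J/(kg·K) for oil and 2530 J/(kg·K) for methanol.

T_f ≈ 37.0 °C

Set heat shed by the hot body equal to heat absorbed by the cold body:
0.845*2000*(91.4 − T) = 0.821*2530*(T − (-7.34))
1690(91.4 − T) = 2077.1(T − (-7.34))
3767.1 T = 139220  ⇒  T ≈ 36.96 °C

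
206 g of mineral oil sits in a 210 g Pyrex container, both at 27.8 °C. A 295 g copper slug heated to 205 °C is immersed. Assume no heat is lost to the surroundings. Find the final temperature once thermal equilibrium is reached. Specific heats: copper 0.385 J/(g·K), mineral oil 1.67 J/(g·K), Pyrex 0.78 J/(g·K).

Conservation of energy gives ΣQ = 0:
295*0.385*(T − 205) + 206*1.67*(T − 27.8) + 210*0.78*(T − 27.8) = 0
113.58(T − 205) + 344.02(T − 27.8) + 163.8(T − 27.8) = 0
(113.58 + 344.02 + 163.8) T = 113.58*205 + 344.02*27.8 + 163.8*27.8
T = 37400/621.39 ≈ 60.19 °C

T_f ≈ 60.2 °C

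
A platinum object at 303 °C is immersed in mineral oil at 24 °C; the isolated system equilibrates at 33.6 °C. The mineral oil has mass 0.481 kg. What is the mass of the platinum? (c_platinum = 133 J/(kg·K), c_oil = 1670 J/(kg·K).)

Net heat exchanged in the isolated system is zero:
m·133·(33.6 − 303) + 0.481·1670·(33.6 − 24) = 0
-35830 m = -7711.4
m = -7711.4/-35830 ≈ 0.2152 kg

m ≈ 0.215 kg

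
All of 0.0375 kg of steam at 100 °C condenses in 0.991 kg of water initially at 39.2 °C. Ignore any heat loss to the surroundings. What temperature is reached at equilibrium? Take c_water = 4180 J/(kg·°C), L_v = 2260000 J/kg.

T_f ≈ 61.1 °C

Heat gained plus heat lost sum to zero:
steam→water at 100 °C releases m L_v = 0.0375×2260000 = 84750; condensate cools 100→T: 0.0375×4180×(T − 100) = 156.75(T − 100); original water: 4142.4(T − 39.2)
4299.1 T = 84750 + 15675 + 162381 = 262806
T ≈ 61.13 °C (< 100 °C, so full condensation is consistent).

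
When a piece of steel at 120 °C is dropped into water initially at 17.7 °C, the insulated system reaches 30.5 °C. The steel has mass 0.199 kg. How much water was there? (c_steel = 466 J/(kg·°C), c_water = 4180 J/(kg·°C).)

m ≈ 0.155 kg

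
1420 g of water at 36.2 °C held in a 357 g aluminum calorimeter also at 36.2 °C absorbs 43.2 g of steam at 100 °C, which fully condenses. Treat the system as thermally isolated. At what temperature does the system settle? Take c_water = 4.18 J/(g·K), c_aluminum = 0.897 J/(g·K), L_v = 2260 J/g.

Energy conservation, ΣQ = 0:
latent heat released on condensation: 43.2·2260 = 97632; condensed water 100 °C→T: 180.58(T − 100); original water: 5935.6(T − 36.2); cup: 320.23(T − 36.2)
6436.4 T = 97632 + 18058 + 226461 = 342151
T ≈ 53.16 °C — below 100 °C, confirming all the steam condensed.

T_f ≈ 53.2 °C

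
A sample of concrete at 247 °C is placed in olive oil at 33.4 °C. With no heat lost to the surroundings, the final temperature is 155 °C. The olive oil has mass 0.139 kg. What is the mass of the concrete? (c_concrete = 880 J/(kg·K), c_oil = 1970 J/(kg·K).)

m ≈ 0.411 kg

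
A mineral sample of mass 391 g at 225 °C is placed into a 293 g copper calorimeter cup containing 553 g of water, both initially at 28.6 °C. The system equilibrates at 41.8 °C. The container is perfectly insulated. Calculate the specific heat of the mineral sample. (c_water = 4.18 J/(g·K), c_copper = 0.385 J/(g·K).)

c ≈ 0.447 J/(g·K)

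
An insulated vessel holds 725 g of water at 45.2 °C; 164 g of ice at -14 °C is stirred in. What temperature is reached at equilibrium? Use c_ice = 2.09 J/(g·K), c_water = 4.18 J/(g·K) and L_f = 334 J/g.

Energy conservation, ΣQ = 0:
ice -14→0 °C: 164·2.09·14 = 4798.6
  latent heat to melt: 164·334 = 54776
  warm the meltwater: 685.52 T
  water: 3030.5(T − 45.2)
3716 T = 136979 − 59575 = 77404
T ≈ 20.83 °C — above 0 °C, consistent with complete melting.

T_f ≈ 20.8 °C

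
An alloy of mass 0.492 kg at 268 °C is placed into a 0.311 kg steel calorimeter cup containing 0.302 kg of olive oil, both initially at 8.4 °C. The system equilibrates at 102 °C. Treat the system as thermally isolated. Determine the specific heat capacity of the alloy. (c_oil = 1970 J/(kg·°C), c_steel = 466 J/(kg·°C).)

Conservation of energy gives ΣQ = 0:
0.492·c·(102 − 268) + 0.302·1970·(102 − 8.4) + 0.311·466·(102 − 8.4) = 0
-81.67 c = -69251
c = -69251/-81.67 ≈ 847.9 J/(kg·°C)

c ≈ 848 J/(kg·°C)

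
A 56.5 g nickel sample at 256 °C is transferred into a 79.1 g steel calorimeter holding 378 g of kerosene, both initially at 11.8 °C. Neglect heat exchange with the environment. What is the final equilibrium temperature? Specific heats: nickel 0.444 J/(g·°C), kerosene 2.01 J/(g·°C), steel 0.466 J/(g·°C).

T_f is the heat-capacity-weighted average of the initial temperatures:
T_f = (25.09·256 + 759.78·11.8 + 36.86·11.8) / (25.09 + 759.78 + 36.86)
    = 15822 / 821.73 ≈ 19.26 °C

T_f ≈ 19.3 °C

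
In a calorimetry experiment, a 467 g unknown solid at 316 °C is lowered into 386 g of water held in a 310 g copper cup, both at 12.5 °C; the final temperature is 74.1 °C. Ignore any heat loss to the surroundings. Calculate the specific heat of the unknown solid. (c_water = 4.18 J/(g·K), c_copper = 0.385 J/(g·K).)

c ≈ 0.945 J/(g·K)

Net heat exchanged in the isolated system is zero:
467×c×(74.1 − 316) + 386×4.18×(74.1 − 12.5) + 310×0.385×(74.1 − 12.5) = 0
-112967 c = -106742
c = -106742/-112967 ≈ 0.9449 J/(g·K)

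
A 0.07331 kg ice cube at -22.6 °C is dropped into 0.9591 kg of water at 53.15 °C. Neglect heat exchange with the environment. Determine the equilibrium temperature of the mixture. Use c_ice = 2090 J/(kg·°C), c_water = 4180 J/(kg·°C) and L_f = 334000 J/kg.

T_f ≈ 42.9 °C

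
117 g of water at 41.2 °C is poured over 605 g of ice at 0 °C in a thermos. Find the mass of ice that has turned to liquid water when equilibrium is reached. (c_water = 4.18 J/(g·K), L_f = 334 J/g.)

m_melted ≈ 60.3 g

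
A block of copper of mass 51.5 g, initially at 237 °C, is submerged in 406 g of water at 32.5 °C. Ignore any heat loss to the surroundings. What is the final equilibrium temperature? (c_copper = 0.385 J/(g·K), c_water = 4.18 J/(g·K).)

With ΣQ=0 the equilibrium temperature is the m·c-weighted mean:
T_f = (19.83×237 + 1697.1×32.5) / (19.83 + 1697.1)
    = 59854 / 1716.9 ≈ 34.86 °C

T_f ≈ 34.9 °C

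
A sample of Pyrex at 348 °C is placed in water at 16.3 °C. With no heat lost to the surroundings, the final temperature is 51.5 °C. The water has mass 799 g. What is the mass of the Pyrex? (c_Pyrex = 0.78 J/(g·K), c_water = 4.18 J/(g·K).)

m ≈ 508 g

|Q_Pyrex| = |Q_water|:
m·0.78·(348 − 51.5) = 799·4.18·(51.5 − 16.3)
231.27 m = 117562  ⇒  m ≈ 508.3 g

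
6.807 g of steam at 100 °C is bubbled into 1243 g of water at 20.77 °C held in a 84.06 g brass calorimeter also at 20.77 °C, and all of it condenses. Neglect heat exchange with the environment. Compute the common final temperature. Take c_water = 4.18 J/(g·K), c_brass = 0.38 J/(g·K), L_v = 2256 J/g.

Heat gained plus heat lost sum to zero:
condense steam: −6.807×2256 = −15357
  condensed water 100 °C→T: 28.45(T − 100)
  water warms: 1243×4.18×(T − 20.77) = 5195.7(T − 20.77)
  cup: 31.94(T − 20.77)
5256.1 T = 15357 + 2845.3 + 108579 = 126781
T ≈ 24.12 °C — below 100 °C, confirming all the steam condensed.

T_f ≈ 24.1 °C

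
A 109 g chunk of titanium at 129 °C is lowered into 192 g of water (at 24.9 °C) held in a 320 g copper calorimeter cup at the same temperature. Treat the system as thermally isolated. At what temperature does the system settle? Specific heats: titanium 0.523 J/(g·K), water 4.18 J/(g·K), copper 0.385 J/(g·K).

With ΣQ=0 the equilibrium temperature is the m·c-weighted mean:
T_f = (57.01*129 + 802.56*24.9 + 123.2*24.9) / (57.01 + 802.56 + 123.2)
    = 30405 / 982.77 ≈ 30.94 °C

T_f ≈ 30.9 °C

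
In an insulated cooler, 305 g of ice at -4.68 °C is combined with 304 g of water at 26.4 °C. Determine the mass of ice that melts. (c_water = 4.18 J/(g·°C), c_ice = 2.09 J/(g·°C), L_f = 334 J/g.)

m_melted ≈ 91.5 g

Water can give up m c ΔT = 304·4.18·26.4 = 33547 J before reaching 0 °C.
Of that, 305·2.09·4.68 = 2983.3 J goes to bring the ice to 0 °C, leaving 30564 J.
Fully melting the ice requires m_ice L_f = 305·334 = 101870 J.
30564 J < 101870 J, so only part of the ice melts and the system sits at 0 °C.
m_melt = 30564 / L_f = 91.51 g.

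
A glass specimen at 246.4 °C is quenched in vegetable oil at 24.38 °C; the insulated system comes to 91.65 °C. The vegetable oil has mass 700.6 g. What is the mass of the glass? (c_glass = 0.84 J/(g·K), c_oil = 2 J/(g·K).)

m ≈ 725 g

Conservation of energy gives ΣQ = 0:
m×0.84×(91.65 − 246.4) + 700.6×2×(91.65 − 24.38) = 0
-129.99 m = -94259
m = -94259/-129.99 ≈ 725.1 g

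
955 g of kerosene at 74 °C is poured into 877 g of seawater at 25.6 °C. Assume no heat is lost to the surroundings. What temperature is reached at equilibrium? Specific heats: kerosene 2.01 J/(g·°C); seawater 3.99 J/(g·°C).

Set heat shed by the hot body equal to heat absorbed by the cold body:
955*2.01*(74 − T) = 877*3.99*(T − 25.6)
1919.5(74 − T) = 3499.2(T − 25.6)
5418.8 T = 231627  ⇒  T ≈ 42.75 °C

T_f ≈ 42.7 °C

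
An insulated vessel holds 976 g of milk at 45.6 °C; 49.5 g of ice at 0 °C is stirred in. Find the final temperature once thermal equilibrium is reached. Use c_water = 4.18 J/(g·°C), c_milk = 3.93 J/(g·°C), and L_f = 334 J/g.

T_f ≈ 39.2 °C

Let T be the final temperature. ΣQ_i = 0:
fusion: m_ice L_f = 49.5·334 = 16533; meltwater 0→T: 49.5·4.18·T = 206.91 T; milk cools: 976·3.93·(T − 45.6) = 3835.7(T − 45.6)
4042.6 T = 174907 − 16533 = 158374
T ≈ 39.18 °C. Since T > 0 °C, the all-ice-melts assumption holds.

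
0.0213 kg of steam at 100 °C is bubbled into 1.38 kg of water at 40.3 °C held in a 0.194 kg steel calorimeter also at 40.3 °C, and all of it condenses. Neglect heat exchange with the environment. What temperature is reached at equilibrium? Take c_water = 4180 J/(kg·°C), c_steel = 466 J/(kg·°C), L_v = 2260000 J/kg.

T_f ≈ 49.3 °C

Heat gained plus heat lost sum to zero:
latent heat released on condensation: 0.0213·2260000 = 48138
  condensate cools 100→T: 0.0213·4180·(T − 100) = 89.03(T − 100)
  original water: 5768.4(T − 40.3)
  steel cup: 0.194·466·(T − 40.3) = 90.4(T − 40.3)
5947.8 T = 48138 + 8903.4 + 236110 = 293151
T ≈ 49.29 °C — below 100 °C, confirming all the steam condensed.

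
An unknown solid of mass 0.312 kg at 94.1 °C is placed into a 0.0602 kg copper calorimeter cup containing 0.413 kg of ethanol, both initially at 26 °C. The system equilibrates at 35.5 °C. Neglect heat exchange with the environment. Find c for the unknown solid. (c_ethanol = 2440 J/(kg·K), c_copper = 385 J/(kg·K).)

c ≈ 536 J/(kg·K)

Conservation of energy gives ΣQ = 0:
0.312·c·(35.5 − 94.1) + 0.413·2440·(35.5 − 26) + 0.0602·385·(35.5 − 26) = 0
-18.28 c = -9793.5
c = -9793.5/-18.28 ≈ 535.7 J/(kg·K)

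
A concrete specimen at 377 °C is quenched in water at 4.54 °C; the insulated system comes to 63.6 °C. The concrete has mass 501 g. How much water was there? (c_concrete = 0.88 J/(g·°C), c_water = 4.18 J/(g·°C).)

Heat lost by the concrete = heat gained by the water:
501·0.88·(377 − 63.6) = m·4.18·(63.6 − 4.54)
246.87 m = 138172  ⇒  m ≈ 559.7 g

m ≈ 560 g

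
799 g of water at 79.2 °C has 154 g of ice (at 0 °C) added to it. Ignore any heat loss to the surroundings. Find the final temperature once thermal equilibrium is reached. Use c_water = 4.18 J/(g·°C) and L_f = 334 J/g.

Let T be the final temperature. ΣQ_i = 0:
fusion: m_ice L_f = 154×334 = 51436
  meltwater 0→T: 154×4.18×T = 643.72 T
  water: 3339.8(T − 79.2)
3983.5 T = 264514 − 51436 = 213078
T ≈ 53.49 °C — above 0 °C, consistent with complete melting.

T_f ≈ 53.5 °C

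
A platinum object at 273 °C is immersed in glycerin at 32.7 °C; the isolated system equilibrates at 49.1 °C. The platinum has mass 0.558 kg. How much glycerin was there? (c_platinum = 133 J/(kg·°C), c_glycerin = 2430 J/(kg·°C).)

Taking heat into each body as positive, Σ m c ΔT = 0:
0.558×133×(49.1 − 273) + m×2430×(49.1 − 32.7) = 0
39852 m = 16617
m = 16617/39852 ≈ 0.417 kg

m ≈ 0.417 kg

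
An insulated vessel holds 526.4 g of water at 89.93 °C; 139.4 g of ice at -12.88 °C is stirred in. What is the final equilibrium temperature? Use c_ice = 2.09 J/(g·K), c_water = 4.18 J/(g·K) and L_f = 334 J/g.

Heat gained plus heat lost sum to zero:
ice -12.88→0 °C: 139.4·2.09·12.88 = 3752.5
  melt ice: 139.4·334 = 46560
  meltwater 0→T: 139.4·4.18·T = 582.69 T
  water cools: 526.4·4.18·(T − 89.93) = 2200.4(T − 89.93)
2783 T = 197878 − 50312 = 147566
T ≈ 53.02 °C (positive, so assuming full melt was valid).

T_f ≈ 53.0 °C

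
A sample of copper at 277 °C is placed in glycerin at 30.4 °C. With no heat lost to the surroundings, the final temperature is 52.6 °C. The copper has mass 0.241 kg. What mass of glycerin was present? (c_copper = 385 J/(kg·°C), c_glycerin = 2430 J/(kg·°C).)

m ≈ 0.386 kg

Taking heat into each body as positive, Σ m c ΔT = 0:
0.241×385×(52.6 − 277) + m×2430×(52.6 − 30.4) = 0
53946 m = 20821
m = 20821/53946 ≈ 0.386 kg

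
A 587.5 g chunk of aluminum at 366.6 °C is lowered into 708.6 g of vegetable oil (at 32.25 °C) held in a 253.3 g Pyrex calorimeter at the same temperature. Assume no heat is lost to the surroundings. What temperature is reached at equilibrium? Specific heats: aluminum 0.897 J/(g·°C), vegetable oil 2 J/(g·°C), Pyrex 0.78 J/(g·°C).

T_f ≈ 114.5 °C

With ΣQ=0 the equilibrium temperature is the m·c-weighted mean:
T_f = (526.99*366.6 + 1417.2*32.25 + 197.57*32.25) / (526.99 + 1417.2 + 197.57)
    = 245270 / 2141.8 ≈ 114.52 °C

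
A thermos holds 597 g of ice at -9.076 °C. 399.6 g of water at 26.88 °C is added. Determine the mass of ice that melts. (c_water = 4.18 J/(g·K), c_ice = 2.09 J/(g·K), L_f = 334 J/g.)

m_melted ≈ 101 g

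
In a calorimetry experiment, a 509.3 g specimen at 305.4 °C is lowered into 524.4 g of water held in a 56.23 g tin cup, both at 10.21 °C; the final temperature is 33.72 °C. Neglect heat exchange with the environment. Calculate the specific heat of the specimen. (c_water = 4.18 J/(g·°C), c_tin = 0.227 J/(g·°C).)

Setting the total heat transfer to zero:
509.3×c×(33.72 − 305.4) + 524.4×4.18×(33.72 − 10.21) + 56.23×0.227×(33.72 − 10.21) = 0
-138367 c = -51834
c = -51834/-138367 ≈ 0.3746 J/(g·°C)

c ≈ 0.375 J/(g·°C)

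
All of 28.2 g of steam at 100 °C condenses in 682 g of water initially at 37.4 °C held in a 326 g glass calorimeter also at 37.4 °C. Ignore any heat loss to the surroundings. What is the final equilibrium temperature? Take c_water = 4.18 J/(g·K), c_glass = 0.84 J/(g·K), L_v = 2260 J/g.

Heat gained plus heat lost sum to zero:
latent heat released on condensation: 28.2·2260 = 63732
  condensate cools 100→T: 28.2·4.18·(T − 100) = 117.88(T − 100)
  original water: 2850.8(T − 37.4)
  glass cup: 326·0.84·(T − 37.4) = 273.84(T − 37.4)
3242.5 T = 63732 + 11788 + 116860 = 192380
T ≈ 59.33 °C — below 100 °C, confirming all the steam condensed.

T_f ≈ 59.3 °C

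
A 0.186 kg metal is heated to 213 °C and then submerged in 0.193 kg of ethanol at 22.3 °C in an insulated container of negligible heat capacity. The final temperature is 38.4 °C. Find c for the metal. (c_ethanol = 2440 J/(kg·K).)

c ≈ 233 J/(kg·K)

Heat lost by the metal = heat gained by the ethanol:
0.186·c·(213 − 38.4) = 0.193·2440·(38.4 − 22.3)
32.48 c = 7581.8  ⇒  c ≈ 233.5 J/(kg·K)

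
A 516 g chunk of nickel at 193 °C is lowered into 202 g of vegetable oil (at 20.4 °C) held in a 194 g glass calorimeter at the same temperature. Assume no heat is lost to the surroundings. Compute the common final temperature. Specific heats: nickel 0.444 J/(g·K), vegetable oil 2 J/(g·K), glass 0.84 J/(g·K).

Let T be the final temperature. ΣQ_i = 0:
516·0.444·(T − 193) + 202·2·(T − 20.4) + 194·0.84·(T − 20.4) = 0
229.1(T − 193) + 404(T − 20.4) + 162.96(T − 20.4) = 0
796.06 T = 55783
T ≈ 70.07 °C

T_f ≈ 70.1 °C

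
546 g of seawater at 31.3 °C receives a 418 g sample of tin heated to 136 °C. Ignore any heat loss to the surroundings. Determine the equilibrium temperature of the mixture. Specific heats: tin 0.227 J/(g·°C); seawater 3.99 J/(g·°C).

T_f ≈ 35.7 °C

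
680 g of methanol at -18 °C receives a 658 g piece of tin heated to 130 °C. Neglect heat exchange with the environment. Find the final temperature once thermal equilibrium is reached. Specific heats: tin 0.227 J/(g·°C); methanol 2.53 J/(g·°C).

T_f ≈ -6.2 °C

T_f = Σ m_i c_i T_i / Σ m_i c_i:
T_f = (149.37*130 + 1720.4*(-18)) / (149.37 + 1720.4)
    = -11550 / 1869.8 ≈ -6.18 °C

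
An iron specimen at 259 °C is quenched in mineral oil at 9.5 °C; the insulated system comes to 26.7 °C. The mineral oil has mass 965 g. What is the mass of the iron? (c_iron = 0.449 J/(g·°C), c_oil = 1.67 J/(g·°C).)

m ≈ 266 g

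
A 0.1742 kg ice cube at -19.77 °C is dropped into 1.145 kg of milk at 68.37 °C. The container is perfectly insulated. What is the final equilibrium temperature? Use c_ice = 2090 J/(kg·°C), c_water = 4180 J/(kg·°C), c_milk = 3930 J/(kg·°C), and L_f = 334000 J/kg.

T_f ≈ 46.3 °C

Energy conservation, ΣQ = 0:
ice -19.77→0 °C: 0.1742×2090×19.77 = 7197.8
  melt ice: 0.1742×334000 = 58183
  meltwater 0→T: 0.1742×4180×T = 728.16 T
  milk: 4499.9(T − 68.37)
5228 T = 307655 − 65381 = 242274
T ≈ 46.34 °C — above 0 °C, consistent with complete melting.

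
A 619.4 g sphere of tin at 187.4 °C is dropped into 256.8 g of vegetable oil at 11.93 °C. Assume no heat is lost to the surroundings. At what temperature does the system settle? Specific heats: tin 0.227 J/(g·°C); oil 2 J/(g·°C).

T_f ≈ 49.6 °C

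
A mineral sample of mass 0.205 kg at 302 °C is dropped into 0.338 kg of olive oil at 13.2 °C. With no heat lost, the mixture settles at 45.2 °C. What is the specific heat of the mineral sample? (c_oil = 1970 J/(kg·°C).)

c ≈ 405 J/(kg·°C)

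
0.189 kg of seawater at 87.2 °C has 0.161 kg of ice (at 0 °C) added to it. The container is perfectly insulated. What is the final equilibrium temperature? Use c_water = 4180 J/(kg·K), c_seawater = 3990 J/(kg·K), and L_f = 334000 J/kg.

Let T be the final temperature. ΣQ_i = 0:
latent heat to melt: 0.161·334000 = 53774
  meltwater 0→T: 0.161·4180·T = 672.98 T
  seawater cools: 0.189·3990·(T − 87.2) = 754.11(T − 87.2)
1427.1 T = 65758 − 53774 = 11984
T ≈ 8.40 °C. Since T > 0 °C, the all-ice-melts assumption holds.

T_f ≈ 8.4 °C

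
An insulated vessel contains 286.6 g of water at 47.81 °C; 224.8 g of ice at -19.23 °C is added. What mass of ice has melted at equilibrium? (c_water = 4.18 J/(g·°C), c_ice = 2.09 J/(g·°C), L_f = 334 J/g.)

m_melted ≈ 144 g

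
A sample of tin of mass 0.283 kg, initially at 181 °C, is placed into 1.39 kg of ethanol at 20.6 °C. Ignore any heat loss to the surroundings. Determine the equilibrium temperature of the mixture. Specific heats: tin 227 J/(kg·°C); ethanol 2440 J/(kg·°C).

|Q_tin| = |Q_ethanol|:
0.283·227·(181 − T) = 1.39·2440·(T − 20.6)
64.24(181 − T) = 3391.6(T − 20.6)
3455.8 T = 81495  ⇒  T ≈ 23.58 °C

T_f ≈ 23.6 °C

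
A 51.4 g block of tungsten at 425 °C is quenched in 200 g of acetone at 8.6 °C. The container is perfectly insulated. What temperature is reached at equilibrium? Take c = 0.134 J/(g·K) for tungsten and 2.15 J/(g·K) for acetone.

Net heat exchanged in the isolated system is zero:
51.4*0.134*(T − 425) + 200*2.15*(T − 8.6) = 0
6.888(T − 425) + 430(T − 8.6) = 0
(6.888 + 430) T = 6.888*425 + 430*8.6
T = 6625.2 / 436.89 = 15.2 °C

T_f ≈ 15.2 °C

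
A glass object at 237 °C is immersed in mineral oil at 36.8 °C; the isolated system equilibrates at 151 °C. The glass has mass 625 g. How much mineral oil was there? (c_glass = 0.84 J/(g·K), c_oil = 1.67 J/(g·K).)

|Q_glass| = |Q_oil|:
625×0.84×(237 − 151) = m×1.67×(151 − 36.8)
190.71 m = 45150  ⇒  m ≈ 236.7 g

m ≈ 237 g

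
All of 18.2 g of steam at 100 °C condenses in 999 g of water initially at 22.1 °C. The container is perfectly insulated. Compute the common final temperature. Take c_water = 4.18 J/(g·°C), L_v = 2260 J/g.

Let T be the final temperature. ΣQ_i = 0:
condense steam: −18.2×2260 = −41132
  condensed water 100 °C→T: 76.08(T − 100)
  original water: 4175.8(T − 22.1)
4251.9 T = 41132 + 7607.6 + 92286 = 141025
T ≈ 33.17 °C — below 100 °C, confirming all the steam condensed.

T_f ≈ 33.2 °C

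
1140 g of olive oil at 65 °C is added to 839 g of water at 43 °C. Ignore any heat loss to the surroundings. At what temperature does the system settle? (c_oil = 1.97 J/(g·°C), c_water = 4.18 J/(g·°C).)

Conservation of energy gives ΣQ = 0:
1140*1.97*(T − 65) + 839*4.18*(T − 43) = 0
2245.8(T − 65) + 3507(T − 43) = 0
(2245.8 + 3507) T = 2245.8*65 + 3507*43
T = 296779/5752.8 ≈ 51.59 °C

T_f ≈ 51.6 °C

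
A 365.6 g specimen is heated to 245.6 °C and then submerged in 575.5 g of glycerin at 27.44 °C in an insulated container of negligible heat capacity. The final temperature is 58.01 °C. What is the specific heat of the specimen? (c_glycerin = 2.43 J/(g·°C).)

c ≈ 0.623 J/(g·°C)

Net heat exchanged in the isolated system is zero:
365.6×c×(58.01 − 245.6) + 575.5×2.43×(58.01 − 27.44) = 0
-68583 c = -42751
c = -42751/-68583 ≈ 0.6233 J/(g·°C)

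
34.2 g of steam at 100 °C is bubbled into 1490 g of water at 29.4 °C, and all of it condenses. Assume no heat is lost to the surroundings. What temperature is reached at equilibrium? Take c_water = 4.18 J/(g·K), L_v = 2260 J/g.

Energy balance with sensible and latent terms:
latent heat released on condensation: 34.2×2260 = 77292; condensed water 100 °C→T: 142.96(T − 100); water warms: 1490×4.18×(T − 29.4) = 6228.2(T − 29.4)
6371.2 T = 77292 + 14296 + 183109 = 274697
T ≈ 43.12 °C (< 100 °C, so full condensation is consistent).

T_f ≈ 43.1 °C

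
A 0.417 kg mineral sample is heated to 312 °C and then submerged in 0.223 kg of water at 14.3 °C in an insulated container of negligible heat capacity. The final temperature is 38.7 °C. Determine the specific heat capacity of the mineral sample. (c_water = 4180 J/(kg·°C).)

c ≈ 200 J/(kg·°C)

Heat gained plus heat lost sum to zero:
0.417×c×(38.7 − 312) + 0.223×4180×(38.7 − 14.3) = 0
-113.97 c = -22744
c = -22744/-113.97 ≈ 199.6 J/(kg·°C)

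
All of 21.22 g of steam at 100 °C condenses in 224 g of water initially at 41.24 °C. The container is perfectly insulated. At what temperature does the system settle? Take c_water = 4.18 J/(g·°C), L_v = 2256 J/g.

Setting the total heat transfer to zero:
latent heat released on condensation: 21.22·2256 = 47872; condensate cools 100→T: 21.22·4.18·(T − 100) = 88.7(T − 100); water warms: 224·4.18·(T − 41.24) = 936.32(T − 41.24)
1025 T = 47872 + 8870 + 38614 = 95356
T ≈ 93.03 °C, under the boiling point, so the assumption holds.

T_f ≈ 93.0 °C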